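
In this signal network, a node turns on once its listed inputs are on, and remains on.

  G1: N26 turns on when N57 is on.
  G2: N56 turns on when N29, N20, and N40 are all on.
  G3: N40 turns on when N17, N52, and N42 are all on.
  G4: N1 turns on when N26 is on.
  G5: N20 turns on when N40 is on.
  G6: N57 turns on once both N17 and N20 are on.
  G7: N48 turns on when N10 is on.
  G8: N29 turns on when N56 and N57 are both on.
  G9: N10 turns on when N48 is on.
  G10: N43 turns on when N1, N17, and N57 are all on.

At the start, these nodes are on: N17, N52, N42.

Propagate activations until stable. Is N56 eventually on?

N56 would need N29, N20, and N40 (G2), but N29 never turns on.

No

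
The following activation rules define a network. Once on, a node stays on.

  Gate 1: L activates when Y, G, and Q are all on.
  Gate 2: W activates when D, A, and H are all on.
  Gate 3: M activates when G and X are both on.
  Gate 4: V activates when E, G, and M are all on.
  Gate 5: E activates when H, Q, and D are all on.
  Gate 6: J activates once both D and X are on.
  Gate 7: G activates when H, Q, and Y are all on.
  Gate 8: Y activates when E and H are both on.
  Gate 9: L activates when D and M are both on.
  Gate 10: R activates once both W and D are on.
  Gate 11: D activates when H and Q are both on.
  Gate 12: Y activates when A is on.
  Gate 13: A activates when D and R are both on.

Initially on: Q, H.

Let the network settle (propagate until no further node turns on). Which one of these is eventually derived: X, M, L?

H and Q are on, so D activates (Gate 11).
Gate 5: H, Q, and D on → E on.
Gate 8: E and H on → Y on.
Gate 7: H, Q, and Y on → G on.
Y, G, and Q are on, so L activates (Gate 1).
M would need G and X (Gate 3), but X never turns on. No rule produces X, and it is not given.

L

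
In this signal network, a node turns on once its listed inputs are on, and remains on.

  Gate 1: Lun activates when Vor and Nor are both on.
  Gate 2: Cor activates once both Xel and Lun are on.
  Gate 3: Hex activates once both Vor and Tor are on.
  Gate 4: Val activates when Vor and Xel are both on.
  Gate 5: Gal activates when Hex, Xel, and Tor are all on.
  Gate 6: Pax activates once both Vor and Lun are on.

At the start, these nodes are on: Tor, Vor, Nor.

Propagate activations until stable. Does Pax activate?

Yes

Vor and Nor are on, so Lun activates (Gate 1).
Vor and Lun are on, so Pax activates (Gate 6).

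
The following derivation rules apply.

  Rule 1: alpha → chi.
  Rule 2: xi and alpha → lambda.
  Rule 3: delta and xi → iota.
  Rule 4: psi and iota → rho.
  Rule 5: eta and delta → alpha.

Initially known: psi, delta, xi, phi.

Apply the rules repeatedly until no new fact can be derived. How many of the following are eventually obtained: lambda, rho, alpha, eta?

1

delta and xi hold, so iota follows (Rule 3).
psi and iota hold, so rho follows (Rule 4).
lambda would need xi and alpha (Rule 2), but alpha is never established.
rho: reached.
alpha would need eta and delta (Rule 5), but eta is never established.
No rule produces eta, and it is not given.
Reached: rho — 1 of the 4.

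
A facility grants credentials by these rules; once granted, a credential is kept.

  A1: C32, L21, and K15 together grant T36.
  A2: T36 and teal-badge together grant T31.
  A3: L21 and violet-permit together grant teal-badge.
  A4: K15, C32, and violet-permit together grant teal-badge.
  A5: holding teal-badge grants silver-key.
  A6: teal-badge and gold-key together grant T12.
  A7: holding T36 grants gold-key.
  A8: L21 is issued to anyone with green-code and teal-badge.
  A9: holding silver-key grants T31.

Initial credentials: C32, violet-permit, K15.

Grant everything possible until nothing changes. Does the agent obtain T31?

Holding K15, C32, and violet-permit grants teal-badge (A4).
Holding teal-badge grants silver-key (A5).
Holding silver-key grants T31 (A9).

Yes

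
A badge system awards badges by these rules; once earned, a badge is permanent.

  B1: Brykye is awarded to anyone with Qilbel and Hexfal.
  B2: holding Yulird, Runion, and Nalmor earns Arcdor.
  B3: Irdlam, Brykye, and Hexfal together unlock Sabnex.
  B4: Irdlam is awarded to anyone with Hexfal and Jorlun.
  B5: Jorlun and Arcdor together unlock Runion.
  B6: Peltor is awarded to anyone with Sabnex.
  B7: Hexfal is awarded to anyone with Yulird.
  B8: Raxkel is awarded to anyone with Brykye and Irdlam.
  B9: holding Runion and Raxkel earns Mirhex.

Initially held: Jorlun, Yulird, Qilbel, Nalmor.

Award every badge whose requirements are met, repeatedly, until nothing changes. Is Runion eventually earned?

No

Runion would need Jorlun and Arcdor (B5), but Arcdor is never earned.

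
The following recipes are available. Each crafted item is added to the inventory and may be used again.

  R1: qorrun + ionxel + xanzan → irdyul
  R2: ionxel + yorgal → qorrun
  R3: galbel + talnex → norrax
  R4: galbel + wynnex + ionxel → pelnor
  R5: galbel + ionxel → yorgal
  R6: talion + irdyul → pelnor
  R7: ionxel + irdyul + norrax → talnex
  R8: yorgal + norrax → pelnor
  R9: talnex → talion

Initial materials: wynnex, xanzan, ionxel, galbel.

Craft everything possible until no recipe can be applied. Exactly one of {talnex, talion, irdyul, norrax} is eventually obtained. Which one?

irdyul

Using R5, galbel and ionxel make yorgal.
Using R2, ionxel and yorgal make qorrun.
Using R1, qorrun, ionxel, and xanzan make irdyul.
norrax would need galbel and talnex (R3), but talnex is never obtained. talnex would need ionxel, irdyul, and norrax (R7), but norrax is never obtained. talion would need talnex (R9), but talnex is never obtained.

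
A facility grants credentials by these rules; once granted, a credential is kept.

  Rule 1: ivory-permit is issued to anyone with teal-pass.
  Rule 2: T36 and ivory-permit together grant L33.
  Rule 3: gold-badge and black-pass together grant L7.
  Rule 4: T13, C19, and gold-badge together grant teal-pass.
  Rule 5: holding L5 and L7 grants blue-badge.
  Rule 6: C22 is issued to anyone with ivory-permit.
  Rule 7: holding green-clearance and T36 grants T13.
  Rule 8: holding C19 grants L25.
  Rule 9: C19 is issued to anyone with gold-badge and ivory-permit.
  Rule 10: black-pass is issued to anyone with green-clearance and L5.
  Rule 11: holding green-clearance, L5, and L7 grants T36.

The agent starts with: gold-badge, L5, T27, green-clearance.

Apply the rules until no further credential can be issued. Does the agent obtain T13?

Holding green-clearance and L5 grants black-pass (Rule 10).
Holding gold-badge and black-pass grants L7 (Rule 3).
Holding green-clearance, L5, and L7 grants T36 (Rule 11).
Holding green-clearance and T36 grants T13 (Rule 7).

Yes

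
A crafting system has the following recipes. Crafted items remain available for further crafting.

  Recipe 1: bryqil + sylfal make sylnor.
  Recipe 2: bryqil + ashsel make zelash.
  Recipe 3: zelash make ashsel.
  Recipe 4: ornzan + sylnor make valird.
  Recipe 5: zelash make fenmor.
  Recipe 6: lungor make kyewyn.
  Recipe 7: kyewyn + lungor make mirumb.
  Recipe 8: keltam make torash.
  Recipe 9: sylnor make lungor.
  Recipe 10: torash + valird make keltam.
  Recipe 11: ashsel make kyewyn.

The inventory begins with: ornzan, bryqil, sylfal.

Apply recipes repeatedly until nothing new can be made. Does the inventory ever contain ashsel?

No

ashsel would need zelash (Recipe 3), but zelash is never obtained.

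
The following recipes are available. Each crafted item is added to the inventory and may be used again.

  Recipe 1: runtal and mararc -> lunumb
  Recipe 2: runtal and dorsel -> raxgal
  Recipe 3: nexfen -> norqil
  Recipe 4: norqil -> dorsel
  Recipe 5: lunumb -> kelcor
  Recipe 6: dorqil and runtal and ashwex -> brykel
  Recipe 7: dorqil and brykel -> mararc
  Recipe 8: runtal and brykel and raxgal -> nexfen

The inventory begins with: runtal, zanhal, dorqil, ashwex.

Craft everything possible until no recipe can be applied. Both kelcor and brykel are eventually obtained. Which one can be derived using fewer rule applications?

brykel

brykel: dorqil and runtal and ashwex -> brykel (Recipe 6). [1 rule application]
kelcor: dorqil and runtal and ashwex -> brykel (Recipe 6). Using Recipe 7, dorqil and brykel make mararc. Using Recipe 1, runtal and mararc make lunumb. lunumb -> kelcor (Recipe 5). [4 rule applications]
brykel needs fewer.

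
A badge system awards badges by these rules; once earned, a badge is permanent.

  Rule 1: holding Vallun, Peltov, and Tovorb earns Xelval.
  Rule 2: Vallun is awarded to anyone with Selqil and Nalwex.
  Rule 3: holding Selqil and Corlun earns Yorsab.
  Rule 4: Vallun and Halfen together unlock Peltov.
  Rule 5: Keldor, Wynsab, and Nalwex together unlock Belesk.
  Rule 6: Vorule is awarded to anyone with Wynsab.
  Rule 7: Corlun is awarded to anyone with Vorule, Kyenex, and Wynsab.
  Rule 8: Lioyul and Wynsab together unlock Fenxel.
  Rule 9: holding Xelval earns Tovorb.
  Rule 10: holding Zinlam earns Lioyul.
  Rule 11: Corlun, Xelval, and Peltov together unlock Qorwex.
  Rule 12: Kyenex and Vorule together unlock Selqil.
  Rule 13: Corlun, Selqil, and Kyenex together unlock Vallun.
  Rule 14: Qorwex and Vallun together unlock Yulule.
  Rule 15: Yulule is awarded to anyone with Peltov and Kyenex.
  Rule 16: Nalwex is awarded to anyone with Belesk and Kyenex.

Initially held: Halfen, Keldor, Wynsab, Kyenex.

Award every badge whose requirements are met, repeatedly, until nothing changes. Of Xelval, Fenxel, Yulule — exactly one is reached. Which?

With Wynsab, Vorule is earned (Rule 6).
With Kyenex and Vorule, Selqil is earned (Rule 12).
With Vorule, Kyenex, and Wynsab, Corlun is earned (Rule 7).
With Corlun, Selqil, and Kyenex, Vallun is earned (Rule 13).
With Vallun and Halfen, Peltov is earned (Rule 4).
With Peltov and Kyenex, Yulule is earned (Rule 15).
Xelval would need Vallun, Peltov, and Tovorb (Rule 1), but Tovorb is never earned. Fenxel would need Lioyul and Wynsab (Rule 8), but Lioyul is never earned.

Yulule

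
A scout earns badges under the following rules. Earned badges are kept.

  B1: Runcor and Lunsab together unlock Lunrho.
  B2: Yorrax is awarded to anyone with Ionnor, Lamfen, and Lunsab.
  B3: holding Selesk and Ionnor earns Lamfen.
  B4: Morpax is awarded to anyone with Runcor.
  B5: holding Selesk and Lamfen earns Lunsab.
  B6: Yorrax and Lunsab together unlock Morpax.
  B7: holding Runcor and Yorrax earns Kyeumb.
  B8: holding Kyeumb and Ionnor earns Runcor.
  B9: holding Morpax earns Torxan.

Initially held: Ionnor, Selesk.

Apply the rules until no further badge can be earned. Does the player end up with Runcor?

Runcor would need Kyeumb and Ionnor (B8), but Kyeumb is never earned.

No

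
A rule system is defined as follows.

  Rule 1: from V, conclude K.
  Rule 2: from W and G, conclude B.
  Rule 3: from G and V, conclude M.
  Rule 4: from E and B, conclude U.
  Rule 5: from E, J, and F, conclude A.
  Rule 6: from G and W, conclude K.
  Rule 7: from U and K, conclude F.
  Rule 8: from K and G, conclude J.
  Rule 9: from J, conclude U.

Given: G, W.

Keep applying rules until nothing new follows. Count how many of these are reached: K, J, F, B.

4

W and G hold, so B follows (Rule 2).
From G and W, Rule 6 gives K.
From K and G, Rule 8 gives J.
From J, Rule 9 gives U.
U and K hold, so F follows (Rule 7).
K: reached.
J: reached.
F: reached.
B: reached.
All 4 are reached.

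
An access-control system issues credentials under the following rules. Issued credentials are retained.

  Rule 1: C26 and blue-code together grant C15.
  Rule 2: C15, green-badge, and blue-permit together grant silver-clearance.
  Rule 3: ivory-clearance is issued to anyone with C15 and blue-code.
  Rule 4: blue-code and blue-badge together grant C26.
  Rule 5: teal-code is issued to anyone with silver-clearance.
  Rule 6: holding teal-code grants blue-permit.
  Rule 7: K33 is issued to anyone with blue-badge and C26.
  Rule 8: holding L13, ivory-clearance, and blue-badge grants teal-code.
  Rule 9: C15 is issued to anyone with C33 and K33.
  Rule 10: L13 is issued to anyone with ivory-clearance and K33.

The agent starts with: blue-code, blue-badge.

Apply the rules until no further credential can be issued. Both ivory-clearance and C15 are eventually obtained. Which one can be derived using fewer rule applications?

C15

C15: Holding blue-code and blue-badge grants C26 (Rule 4). Holding C26 and blue-code grants C15 (Rule 1). [2 rule applications]
ivory-clearance: Holding blue-code and blue-badge grants C26 (Rule 4). Holding C26 and blue-code grants C15 (Rule 1). Holding C15 and blue-code grants ivory-clearance (Rule 3). [3 rule applications]
C15 needs fewer.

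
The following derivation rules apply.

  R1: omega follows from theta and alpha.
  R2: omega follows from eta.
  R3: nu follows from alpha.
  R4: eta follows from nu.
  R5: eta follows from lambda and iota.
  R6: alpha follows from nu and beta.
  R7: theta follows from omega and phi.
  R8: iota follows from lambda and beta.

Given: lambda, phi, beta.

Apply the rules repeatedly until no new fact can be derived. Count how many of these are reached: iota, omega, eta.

lambda and beta hold, so iota follows (R8).
lambda and iota hold, so eta follows (R5).
From eta, R2 gives omega.
iota: reached.
omega: reached.
eta: reached.
All 3 are reached.

3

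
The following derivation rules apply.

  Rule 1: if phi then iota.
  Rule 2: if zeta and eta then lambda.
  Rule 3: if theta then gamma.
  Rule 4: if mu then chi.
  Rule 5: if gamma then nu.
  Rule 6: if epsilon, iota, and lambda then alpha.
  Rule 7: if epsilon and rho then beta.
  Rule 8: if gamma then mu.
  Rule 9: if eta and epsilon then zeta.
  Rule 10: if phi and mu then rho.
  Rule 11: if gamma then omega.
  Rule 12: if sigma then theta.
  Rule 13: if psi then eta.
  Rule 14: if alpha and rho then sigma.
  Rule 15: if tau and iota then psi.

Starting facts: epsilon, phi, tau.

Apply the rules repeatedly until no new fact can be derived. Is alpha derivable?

phi holds, so iota follows (Rule 1).
From tau and iota, Rule 15 gives psi.
psi holds, so eta follows (Rule 13).
From eta and epsilon, Rule 9 gives zeta.
zeta and eta hold, so lambda follows (Rule 2).
epsilon, iota, and lambda hold, so alpha follows (Rule 6).

Yes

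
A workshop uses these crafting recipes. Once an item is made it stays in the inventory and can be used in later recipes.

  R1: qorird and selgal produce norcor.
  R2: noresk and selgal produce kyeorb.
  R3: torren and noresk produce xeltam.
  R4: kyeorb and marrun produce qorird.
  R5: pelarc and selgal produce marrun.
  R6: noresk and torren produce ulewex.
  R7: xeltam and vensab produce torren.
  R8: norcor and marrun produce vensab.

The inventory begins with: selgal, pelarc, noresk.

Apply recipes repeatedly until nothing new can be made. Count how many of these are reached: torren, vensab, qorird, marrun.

Using R5, pelarc and selgal make marrun.
noresk and selgal → kyeorb (R2).
kyeorb and marrun → qorird (R4).
qorird and selgal → norcor (R1).
Using R8, norcor and marrun make vensab.
torren would need xeltam and vensab (R7), but xeltam is never obtained.
vensab: reached.
qorird: reached.
marrun: reached.
Reached: vensab, qorird, and marrun — 3 of the 4.

3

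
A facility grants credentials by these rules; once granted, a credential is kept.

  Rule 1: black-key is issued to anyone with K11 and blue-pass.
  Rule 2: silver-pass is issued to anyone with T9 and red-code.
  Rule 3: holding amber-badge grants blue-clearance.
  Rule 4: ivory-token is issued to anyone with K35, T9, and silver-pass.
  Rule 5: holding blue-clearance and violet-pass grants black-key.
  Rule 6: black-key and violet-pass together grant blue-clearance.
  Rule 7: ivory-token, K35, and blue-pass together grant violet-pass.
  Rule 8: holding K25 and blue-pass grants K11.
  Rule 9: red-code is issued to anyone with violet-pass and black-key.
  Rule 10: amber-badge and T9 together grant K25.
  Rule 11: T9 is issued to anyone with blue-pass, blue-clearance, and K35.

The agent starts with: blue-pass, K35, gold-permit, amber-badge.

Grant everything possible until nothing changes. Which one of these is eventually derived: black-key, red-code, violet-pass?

black-key

Holding amber-badge grants blue-clearance (Rule 3).
Holding blue-pass, blue-clearance, and K35 grants T9 (Rule 11).
Holding amber-badge and T9 grants K25 (Rule 10).
Holding K25 and blue-pass grants K11 (Rule 8).
Holding K11 and blue-pass grants black-key (Rule 1).
red-code would need violet-pass and black-key (Rule 9), but violet-pass is never granted. violet-pass would need ivory-token, K35, and blue-pass (Rule 7), but ivory-token is never granted.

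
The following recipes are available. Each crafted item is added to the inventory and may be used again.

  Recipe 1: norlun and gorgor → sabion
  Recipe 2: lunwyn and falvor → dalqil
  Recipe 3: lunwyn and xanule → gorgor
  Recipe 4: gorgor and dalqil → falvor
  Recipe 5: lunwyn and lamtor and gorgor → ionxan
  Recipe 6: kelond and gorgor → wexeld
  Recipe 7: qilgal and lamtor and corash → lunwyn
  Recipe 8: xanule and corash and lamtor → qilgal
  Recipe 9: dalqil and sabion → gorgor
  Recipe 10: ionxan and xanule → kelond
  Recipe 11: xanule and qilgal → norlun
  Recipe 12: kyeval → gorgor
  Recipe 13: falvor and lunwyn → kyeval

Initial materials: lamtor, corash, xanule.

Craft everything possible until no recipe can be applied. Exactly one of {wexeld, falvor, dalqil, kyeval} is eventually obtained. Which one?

Using Recipe 8, xanule, corash, and lamtor make qilgal.
Using Recipe 7, qilgal, lamtor, and corash make lunwyn.
lunwyn and xanule → gorgor (Recipe 3).
lunwyn and lamtor and gorgor → ionxan (Recipe 5).
Using Recipe 10, ionxan and xanule make kelond.
kelond and gorgor → wexeld (Recipe 6).
falvor would need gorgor and dalqil (Recipe 4), but dalqil is never obtained. dalqil would need lunwyn and falvor (Recipe 2), but falvor is never obtained. kyeval would need falvor and lunwyn (Recipe 13), but falvor is never obtained.

wexeld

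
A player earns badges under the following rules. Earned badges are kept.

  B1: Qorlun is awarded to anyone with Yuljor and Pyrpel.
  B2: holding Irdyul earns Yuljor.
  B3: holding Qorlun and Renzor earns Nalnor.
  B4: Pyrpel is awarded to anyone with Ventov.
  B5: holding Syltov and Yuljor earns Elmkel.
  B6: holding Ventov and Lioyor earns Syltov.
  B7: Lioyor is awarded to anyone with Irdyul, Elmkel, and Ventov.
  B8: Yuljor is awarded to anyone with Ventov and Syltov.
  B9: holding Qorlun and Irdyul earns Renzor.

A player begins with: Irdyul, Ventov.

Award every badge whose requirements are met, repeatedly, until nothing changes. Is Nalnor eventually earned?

Yes

With Irdyul, Yuljor is earned (B2).
With Ventov, Pyrpel is earned (B4).
With Yuljor and Pyrpel, Qorlun is earned (B1).
With Qorlun and Irdyul, Renzor is earned (B9).
With Qorlun and Renzor, Nalnor is earned (B3).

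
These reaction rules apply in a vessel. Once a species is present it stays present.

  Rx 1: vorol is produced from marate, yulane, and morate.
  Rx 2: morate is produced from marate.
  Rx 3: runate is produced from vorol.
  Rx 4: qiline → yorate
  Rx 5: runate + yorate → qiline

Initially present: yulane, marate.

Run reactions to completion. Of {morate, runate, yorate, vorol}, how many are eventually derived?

marate present → morate forms (Rx 2).
marate, yulane, and morate present → vorol forms (Rx 1).
vorol present → runate forms (Rx 3).
morate: reached.
runate: reached.
yorate would need qiline (Rx 4), but qiline never forms.
vorol: reached.
Reached: morate, runate, and vorol — 3 of the 4.

3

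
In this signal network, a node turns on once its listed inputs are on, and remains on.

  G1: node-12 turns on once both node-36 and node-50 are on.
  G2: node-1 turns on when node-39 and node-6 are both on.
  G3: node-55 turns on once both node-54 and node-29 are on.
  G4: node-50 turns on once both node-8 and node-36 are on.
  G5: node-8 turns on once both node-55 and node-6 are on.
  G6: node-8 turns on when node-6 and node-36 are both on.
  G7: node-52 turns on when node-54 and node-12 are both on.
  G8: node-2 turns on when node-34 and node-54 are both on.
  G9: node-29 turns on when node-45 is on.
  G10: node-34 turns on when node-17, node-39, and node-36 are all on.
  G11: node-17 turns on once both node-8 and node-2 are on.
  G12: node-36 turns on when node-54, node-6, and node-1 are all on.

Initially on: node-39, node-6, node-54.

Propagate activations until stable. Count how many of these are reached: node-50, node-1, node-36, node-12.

4

G2: node-39 and node-6 on → node-1 on.
G12: node-54, node-6, and node-1 on → node-36 on.
G6: node-6 and node-36 on → node-8 on.
G4: node-8 and node-36 on → node-50 on.
G1: node-36 and node-50 on → node-12 on.
node-50: reached.
node-1: reached.
node-36: reached.
node-12: reached.
All 4 are reached.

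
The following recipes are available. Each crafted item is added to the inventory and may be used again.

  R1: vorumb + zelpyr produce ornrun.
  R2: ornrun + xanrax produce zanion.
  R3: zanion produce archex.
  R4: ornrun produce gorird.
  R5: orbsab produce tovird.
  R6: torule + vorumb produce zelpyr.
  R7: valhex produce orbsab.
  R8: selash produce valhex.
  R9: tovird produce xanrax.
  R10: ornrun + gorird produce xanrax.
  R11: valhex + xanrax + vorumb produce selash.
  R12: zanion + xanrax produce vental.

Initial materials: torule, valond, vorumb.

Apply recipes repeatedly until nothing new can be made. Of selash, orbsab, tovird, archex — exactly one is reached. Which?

archex

Using R6, torule and vorumb make zelpyr.
vorumb + zelpyr → ornrun (R1).
Using R4, ornrun makes gorird.
ornrun + gorird → xanrax (R10).
ornrun + xanrax → zanion (R2).
Using R3, zanion makes archex.
orbsab would need valhex (R7), but valhex is never obtained. tovird would need orbsab (R5), but orbsab is never obtained. selash would need valhex, xanrax, and vorumb (R11), but valhex is never obtained.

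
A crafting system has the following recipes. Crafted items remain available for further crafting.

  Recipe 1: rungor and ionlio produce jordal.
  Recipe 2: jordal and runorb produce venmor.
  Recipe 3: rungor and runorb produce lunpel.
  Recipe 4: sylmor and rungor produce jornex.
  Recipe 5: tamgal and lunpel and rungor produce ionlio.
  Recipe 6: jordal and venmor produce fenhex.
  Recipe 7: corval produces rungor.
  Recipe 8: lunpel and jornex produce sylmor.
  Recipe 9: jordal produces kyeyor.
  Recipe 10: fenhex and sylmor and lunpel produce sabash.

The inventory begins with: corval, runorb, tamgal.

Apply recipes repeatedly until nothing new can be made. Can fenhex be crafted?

Using Recipe 7, corval makes rungor.
rungor and runorb → lunpel (Recipe 3).
Using Recipe 5, tamgal, lunpel, and rungor make ionlio.
rungor and ionlio → jordal (Recipe 1).
Using Recipe 2, jordal and runorb make venmor.
Using Recipe 6, jordal and venmor make fenhex.

Yes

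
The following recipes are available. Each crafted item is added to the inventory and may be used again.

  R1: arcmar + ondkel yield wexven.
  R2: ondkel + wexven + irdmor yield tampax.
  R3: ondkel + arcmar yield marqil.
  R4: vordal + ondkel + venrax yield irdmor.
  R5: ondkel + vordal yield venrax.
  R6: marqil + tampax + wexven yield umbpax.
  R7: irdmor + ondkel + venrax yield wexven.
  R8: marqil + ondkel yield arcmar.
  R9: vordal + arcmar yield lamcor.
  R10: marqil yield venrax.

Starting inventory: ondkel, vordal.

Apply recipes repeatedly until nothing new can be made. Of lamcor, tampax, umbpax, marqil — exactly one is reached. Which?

Using R5, ondkel and vordal make venrax.
Using R4, vordal, ondkel, and venrax make irdmor.
Using R7, irdmor, ondkel, and venrax make wexven.
Using R2, ondkel, wexven, and irdmor make tampax.
lamcor would need vordal and arcmar (R9), but arcmar is never obtained. marqil would need ondkel and arcmar (R3), but arcmar is never obtained. umbpax would need marqil, tampax, and wexven (R6), but marqil is never obtained.

tampax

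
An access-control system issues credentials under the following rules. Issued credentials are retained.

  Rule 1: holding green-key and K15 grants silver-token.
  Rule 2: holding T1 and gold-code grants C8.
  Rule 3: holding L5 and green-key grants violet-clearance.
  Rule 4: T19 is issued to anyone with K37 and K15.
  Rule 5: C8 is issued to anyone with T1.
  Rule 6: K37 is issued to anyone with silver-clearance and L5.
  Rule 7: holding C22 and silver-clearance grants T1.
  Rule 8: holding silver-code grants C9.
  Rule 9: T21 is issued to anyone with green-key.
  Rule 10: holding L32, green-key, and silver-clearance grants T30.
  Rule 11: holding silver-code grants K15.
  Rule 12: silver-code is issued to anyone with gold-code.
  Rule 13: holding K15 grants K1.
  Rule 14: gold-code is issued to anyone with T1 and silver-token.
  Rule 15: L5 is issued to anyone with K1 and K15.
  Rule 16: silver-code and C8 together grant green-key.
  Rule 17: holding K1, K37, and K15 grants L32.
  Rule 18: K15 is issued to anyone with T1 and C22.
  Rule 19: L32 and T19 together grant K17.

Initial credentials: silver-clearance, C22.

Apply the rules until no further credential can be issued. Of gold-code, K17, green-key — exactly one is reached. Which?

Holding C22 and silver-clearance grants T1 (Rule 7).
Holding T1 and C22 grants K15 (Rule 18).
Holding K15 grants K1 (Rule 13).
Holding K1 and K15 grants L5 (Rule 15).
Holding silver-clearance and L5 grants K37 (Rule 6).
Holding K1, K37, and K15 grants L32 (Rule 17).
Holding K37 and K15 grants T19 (Rule 4).
Holding L32 and T19 grants K17 (Rule 19).
green-key would need silver-code and C8 (Rule 16), but silver-code is never granted. gold-code would need T1 and silver-token (Rule 14), but silver-token is never granted.

K17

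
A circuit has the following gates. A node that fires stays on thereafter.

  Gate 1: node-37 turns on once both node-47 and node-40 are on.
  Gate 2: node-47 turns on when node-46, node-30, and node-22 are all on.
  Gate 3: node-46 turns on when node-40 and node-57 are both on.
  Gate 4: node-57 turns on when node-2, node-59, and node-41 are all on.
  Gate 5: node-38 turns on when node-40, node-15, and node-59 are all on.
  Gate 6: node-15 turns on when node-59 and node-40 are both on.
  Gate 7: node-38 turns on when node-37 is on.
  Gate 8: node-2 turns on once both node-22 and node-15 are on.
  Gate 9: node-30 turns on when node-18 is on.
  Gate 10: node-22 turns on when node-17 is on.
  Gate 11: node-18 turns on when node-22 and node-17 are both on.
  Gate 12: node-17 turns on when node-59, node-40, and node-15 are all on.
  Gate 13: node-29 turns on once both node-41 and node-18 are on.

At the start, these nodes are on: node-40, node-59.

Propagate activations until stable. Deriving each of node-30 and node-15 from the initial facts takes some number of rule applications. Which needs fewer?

node-15: Gate 6: node-59 and node-40 on → node-15 on. [1 rule application]
node-30: Gate 6: node-59 and node-40 on → node-15 on. Gate 12: node-59, node-40, and node-15 on → node-17 on. node-17 is on, so node-22 turns on (Gate 10). Gate 11: node-22 and node-17 on → node-18 on. node-18 is on, so node-30 turns on (Gate 9). [5 rule applications]
node-15 needs fewer.

node-15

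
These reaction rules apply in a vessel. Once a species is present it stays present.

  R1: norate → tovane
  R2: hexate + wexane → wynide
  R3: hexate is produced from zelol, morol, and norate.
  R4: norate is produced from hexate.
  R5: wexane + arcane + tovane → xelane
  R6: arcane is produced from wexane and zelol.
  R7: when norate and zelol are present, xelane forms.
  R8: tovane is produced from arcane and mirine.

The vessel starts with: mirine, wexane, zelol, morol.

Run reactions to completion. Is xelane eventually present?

wexane and zelol present → arcane forms (R6).
arcane and mirine present → tovane forms (R8).
wexane, arcane, and tovane present → xelane forms (R5).

Yes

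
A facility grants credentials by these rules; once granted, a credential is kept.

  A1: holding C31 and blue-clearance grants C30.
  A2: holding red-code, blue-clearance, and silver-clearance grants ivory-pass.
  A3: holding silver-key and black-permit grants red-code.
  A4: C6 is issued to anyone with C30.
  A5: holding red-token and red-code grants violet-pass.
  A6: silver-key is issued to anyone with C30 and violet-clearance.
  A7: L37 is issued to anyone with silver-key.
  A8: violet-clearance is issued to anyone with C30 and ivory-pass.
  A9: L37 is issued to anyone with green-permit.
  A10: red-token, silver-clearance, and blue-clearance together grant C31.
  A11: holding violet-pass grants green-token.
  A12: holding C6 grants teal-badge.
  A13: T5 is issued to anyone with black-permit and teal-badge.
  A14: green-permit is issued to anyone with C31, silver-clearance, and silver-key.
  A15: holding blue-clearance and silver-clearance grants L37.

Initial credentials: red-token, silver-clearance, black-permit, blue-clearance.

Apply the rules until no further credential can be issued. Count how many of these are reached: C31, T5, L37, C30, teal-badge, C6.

6

Holding blue-clearance and silver-clearance grants L37 (A15).
Holding red-token, silver-clearance, and blue-clearance grants C31 (A10).
Holding C31 and blue-clearance grants C30 (A1).
Holding C30 grants C6 (A4).
Holding C6 grants teal-badge (A12).
Holding black-permit and teal-badge grants T5 (A13).
C31: reached.
T5: reached.
L37: reached.
C30: reached.
teal-badge: reached.
C6: reached.
All 6 are reached.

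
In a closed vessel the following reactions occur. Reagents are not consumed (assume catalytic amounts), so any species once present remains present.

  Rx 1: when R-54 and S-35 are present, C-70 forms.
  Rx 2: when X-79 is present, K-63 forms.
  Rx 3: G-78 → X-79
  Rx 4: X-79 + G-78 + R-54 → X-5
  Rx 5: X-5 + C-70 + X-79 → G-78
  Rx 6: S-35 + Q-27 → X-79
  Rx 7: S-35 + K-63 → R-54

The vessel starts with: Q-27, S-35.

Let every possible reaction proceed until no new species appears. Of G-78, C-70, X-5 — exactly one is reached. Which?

S-35 and Q-27 present → X-79 forms (Rx 6).
X-79 present → K-63 forms (Rx 2).
S-35 and K-63 present → R-54 forms (Rx 7).
R-54 and S-35 present → C-70 forms (Rx 1).
G-78 would need X-5, C-70, and X-79 (Rx 5), but X-5 never forms. X-5 would need X-79, G-78, and R-54 (Rx 4), but G-78 never forms.

C-70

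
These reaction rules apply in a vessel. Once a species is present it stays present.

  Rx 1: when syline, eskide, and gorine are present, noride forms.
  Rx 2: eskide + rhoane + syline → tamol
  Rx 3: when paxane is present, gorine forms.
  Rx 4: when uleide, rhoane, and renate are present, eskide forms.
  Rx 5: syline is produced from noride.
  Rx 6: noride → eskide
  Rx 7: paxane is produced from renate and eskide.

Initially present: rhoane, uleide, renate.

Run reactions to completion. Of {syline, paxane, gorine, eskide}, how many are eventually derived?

uleide, rhoane, and renate present → eskide forms (Rx 4).
renate and eskide present → paxane forms (Rx 7).
paxane present → gorine forms (Rx 3).
syline would need noride (Rx 5), but noride never forms.
paxane: reached.
gorine: reached.
eskide: reached.
Reached: paxane, gorine, and eskide — 3 of the 4.

3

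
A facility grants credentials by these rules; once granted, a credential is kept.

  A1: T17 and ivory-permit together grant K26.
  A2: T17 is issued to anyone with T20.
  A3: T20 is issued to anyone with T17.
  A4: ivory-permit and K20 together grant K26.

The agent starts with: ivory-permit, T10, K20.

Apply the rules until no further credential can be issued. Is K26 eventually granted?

Holding ivory-permit and K20 grants K26 (A4).

Yes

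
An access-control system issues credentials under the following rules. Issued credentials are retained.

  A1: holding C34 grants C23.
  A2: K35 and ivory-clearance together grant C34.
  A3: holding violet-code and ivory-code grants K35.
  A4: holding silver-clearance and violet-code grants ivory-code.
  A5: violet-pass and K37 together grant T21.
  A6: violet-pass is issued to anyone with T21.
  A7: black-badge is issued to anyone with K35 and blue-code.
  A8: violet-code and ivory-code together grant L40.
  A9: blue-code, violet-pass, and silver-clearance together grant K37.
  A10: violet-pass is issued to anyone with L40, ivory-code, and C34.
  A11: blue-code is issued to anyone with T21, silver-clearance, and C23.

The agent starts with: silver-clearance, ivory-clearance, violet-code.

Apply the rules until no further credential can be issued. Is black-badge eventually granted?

black-badge would need K35 and blue-code (A7), but blue-code is never granted.

No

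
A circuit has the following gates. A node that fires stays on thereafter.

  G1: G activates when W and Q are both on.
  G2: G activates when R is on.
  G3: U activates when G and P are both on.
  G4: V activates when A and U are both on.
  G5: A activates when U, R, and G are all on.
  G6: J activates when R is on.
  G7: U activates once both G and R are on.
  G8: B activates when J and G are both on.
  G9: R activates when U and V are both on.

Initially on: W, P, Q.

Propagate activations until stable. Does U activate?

W and Q are on, so G activates (G1).
G3: G and P on → U on.

Yes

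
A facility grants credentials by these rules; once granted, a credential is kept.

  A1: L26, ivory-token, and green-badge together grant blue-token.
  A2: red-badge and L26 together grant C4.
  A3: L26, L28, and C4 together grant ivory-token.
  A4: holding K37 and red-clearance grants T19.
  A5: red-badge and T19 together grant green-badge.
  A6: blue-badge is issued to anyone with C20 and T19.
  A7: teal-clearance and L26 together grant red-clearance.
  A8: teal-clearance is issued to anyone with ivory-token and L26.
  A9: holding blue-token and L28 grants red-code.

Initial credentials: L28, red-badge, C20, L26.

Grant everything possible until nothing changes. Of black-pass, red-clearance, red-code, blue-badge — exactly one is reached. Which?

Holding red-badge and L26 grants C4 (A2).
Holding L26, L28, and C4 grants ivory-token (A3).
Holding ivory-token and L26 grants teal-clearance (A8).
Holding teal-clearance and L26 grants red-clearance (A7).
blue-badge would need C20 and T19 (A6), but T19 is never granted. red-code would need blue-token and L28 (A9), but blue-token is never granted. No rule produces black-pass, and it is not given.

red-clearance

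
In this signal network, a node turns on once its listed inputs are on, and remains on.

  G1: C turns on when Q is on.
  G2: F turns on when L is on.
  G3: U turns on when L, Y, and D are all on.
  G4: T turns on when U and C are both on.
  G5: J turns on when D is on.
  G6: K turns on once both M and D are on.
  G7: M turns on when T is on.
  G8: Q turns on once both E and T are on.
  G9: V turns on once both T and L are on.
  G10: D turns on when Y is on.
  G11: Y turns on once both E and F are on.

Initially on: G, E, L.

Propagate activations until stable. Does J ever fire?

Yes

L is on, so F turns on (G2).
E and F are on, so Y turns on (G11).
Y is on, so D turns on (G10).
D is on, so J turns on (G5).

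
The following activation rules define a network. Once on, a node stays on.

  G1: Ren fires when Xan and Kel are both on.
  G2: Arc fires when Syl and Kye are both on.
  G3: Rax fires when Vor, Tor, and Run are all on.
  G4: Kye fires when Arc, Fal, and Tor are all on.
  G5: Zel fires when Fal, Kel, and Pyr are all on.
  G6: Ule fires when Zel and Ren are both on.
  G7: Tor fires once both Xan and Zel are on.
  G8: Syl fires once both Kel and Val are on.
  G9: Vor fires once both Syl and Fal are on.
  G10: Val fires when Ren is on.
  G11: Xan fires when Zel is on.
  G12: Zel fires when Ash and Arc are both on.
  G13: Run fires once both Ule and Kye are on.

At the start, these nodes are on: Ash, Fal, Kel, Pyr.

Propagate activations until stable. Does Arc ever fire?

Arc would need Syl and Kye (G2), but Kye never turns on.

No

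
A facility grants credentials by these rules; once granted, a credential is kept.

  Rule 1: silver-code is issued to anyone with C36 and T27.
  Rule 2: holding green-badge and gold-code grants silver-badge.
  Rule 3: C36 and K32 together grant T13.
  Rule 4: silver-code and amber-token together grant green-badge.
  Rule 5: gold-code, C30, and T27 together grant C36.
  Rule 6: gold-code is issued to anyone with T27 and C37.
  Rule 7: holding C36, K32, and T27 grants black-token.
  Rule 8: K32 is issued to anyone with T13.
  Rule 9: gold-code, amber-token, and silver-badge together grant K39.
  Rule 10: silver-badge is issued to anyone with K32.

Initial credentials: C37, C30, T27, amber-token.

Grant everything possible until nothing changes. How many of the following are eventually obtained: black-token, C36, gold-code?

2

Holding T27 and C37 grants gold-code (Rule 6).
Holding gold-code, C30, and T27 grants C36 (Rule 5).
black-token would need C36, K32, and T27 (Rule 7), but K32 is never granted.
C36: reached.
gold-code: reached.
Reached: C36 and gold-code — 2 of the 3.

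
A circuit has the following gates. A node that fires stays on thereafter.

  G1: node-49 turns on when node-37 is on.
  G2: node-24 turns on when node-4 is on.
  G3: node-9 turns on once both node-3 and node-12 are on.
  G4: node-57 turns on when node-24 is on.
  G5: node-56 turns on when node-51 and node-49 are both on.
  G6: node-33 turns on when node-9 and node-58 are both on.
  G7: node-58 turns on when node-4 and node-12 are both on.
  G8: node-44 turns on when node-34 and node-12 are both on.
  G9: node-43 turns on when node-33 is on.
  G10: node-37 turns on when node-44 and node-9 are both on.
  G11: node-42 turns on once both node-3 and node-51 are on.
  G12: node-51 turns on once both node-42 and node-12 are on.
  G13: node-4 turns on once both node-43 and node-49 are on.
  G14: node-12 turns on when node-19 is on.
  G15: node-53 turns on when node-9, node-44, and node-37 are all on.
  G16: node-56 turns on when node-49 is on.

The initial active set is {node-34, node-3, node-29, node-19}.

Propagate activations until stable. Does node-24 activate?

node-24 would need node-4 (G2), but node-4 never turns on.

No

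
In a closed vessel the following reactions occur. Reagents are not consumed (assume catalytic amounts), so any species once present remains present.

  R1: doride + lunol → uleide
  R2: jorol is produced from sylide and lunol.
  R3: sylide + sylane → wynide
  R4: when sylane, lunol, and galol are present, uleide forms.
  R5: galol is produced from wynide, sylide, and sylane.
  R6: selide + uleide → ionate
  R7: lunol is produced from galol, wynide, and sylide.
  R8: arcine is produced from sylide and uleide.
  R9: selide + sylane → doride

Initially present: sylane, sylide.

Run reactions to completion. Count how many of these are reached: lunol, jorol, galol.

3

sylide and sylane present → wynide forms (R3).
wynide, sylide, and sylane present → galol forms (R5).
galol, wynide, and sylide present → lunol forms (R7).
sylide and lunol present → jorol forms (R2).
lunol: reached.
jorol: reached.
galol: reached.
All 3 are reached.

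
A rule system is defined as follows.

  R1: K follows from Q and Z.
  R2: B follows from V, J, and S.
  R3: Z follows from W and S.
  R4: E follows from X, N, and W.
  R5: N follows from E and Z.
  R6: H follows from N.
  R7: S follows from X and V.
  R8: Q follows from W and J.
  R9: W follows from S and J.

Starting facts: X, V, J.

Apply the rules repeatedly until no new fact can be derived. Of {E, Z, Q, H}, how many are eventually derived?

X and V hold, so S follows (R7).
S and J hold, so W follows (R9).
W and J hold, so Q follows (R8).
W and S hold, so Z follows (R3).
E would need X, N, and W (R4), but N is never established.
Z: reached.
Q: reached.
H would need N (R6), but N is never established.
Reached: Z and Q — 2 of the 4.

2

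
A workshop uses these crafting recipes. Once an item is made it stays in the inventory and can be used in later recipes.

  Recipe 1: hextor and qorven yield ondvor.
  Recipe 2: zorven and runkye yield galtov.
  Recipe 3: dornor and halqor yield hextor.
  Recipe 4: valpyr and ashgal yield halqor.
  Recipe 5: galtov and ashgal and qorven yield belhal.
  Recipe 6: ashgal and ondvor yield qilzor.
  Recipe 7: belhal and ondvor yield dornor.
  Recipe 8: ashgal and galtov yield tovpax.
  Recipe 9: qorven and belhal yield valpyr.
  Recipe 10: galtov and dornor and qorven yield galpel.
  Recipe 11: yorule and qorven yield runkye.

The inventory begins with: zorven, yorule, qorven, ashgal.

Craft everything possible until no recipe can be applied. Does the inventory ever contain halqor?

Yes

Using Recipe 11, yorule and qorven make runkye.
zorven and runkye → galtov (Recipe 2).
Using Recipe 5, galtov, ashgal, and qorven make belhal.
qorven and belhal → valpyr (Recipe 9).
valpyr and ashgal → halqor (Recipe 4).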